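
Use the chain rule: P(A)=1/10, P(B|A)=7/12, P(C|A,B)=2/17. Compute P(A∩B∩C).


P(A∩B∩C) = P(A) * P(B|A) * P(C|A∩B)
= 1/10 * 7/12 * 2/17
= 7/120 * 2/17 = 7/1020

7/1020


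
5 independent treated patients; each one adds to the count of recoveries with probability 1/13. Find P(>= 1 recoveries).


P(at least one) = 1 - P(none)
P(none) = (1 - 1/13)^5 = (12/13)^5 = 248832/371293
P(at least one) = 1 - 248832/371293 = 122461/371293

122461/371293


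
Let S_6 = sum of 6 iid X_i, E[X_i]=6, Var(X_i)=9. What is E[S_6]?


E[S_n] = n*E[X_1] = 6*6 = 36

36


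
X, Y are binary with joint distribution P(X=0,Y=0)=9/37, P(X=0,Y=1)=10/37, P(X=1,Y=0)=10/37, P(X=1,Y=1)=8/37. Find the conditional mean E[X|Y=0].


P(Y=0) = 19/37
E[X|Y=0] = (0*9 + 1*10)/19 = 10/19

10/19


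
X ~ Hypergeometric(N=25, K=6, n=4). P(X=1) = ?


P(X=1) = C(6,1)*C(19,3) / C(25,4)
= 6*969 / 12650
= 5814/12650 = 2907/6325

2907/6325


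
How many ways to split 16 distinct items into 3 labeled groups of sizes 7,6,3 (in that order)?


16! = 20922789888000
Denominator: 7!=5040 * 6!=720 * 3!=6
Coefficient = 20922789888000 / 21772800 = 960960

960960


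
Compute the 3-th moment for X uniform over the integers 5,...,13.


E[X^3] = (1/9) * sum(x^3 for x=5..13)
= 8181/9 = 909

909


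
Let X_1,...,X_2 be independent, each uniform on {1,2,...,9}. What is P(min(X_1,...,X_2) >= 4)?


P(min >= 4) = P(all X_i >= 4) = (P(X_1 >= 4))^2
= (6/9)^2 = (2/3)^2 = 4/9

4/9


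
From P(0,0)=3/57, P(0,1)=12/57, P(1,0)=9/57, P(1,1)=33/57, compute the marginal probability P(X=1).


P(X=1) = P(1,0)+P(1,1) = 9/57 + 33/57 = 42/57 = 14/19

14/19


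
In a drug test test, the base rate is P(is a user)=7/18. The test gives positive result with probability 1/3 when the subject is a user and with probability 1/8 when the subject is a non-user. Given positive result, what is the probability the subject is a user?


P(A) = P(A|B)P(B) + P(A|B')P(B') = 1/3*7/18 + 1/8*11/18 = 89/432
P(B|A) = P(A|B)P(B)/P(A) = (7/54)/(89/432) = 56/89

56/89


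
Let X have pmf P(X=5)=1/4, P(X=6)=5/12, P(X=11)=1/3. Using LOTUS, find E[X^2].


E[X^2] = sum(g(x)*P(x))
= 25*1/4 + 36*5/12 + 121*1/3
= 739/12

739/12


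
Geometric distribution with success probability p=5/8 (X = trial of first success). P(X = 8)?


P(X=8) = (1-p)^7 * p = (3/8)^7 * 5/8
= 2187/2097152 * 5/8 = 10935/16777216

10935/16777216


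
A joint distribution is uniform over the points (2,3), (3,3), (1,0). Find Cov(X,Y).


E[X]=2, E[Y]=2, E[XY]=5
Cov(X,Y) = E[XY] - E[X]E[Y] = 5 - 2*2 = 1

1


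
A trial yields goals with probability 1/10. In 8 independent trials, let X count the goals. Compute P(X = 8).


P(X=8) = C(8,8) * p^8 * (1-p)^0
= 1 * 1/100000000 * 1
= 1/100000000

1/100000000


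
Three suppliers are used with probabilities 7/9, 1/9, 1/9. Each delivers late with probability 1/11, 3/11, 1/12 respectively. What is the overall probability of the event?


P(A) = P(A|B1)P(B1) + P(A|B2)P(B2) + P(A|B3)P(B3)
= 1/11*7/9 + 3/11*1/9 + 1/12*1/9
= 7/99 + 1/33 + 1/108 = 131/1188

131/1188


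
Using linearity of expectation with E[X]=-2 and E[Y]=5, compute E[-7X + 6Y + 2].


E[-7X + 6Y + 2] = -7*E[X] + 6*E[Y] + 2
= (-7)*(-2) + (6)*(5) + (2)
= 14 + 30 + 2 = 46

46


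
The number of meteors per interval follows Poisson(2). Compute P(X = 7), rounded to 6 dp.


P(X=7) = e^(-2) * 2^7 / 7!
≈ 0.1353352832 * 128 / 5040
≈ 0.003437

0.003437


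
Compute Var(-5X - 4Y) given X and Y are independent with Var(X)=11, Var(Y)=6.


Independence => Cov(X,Y)=0
Var(-5X - 4Y) = (-5)^2*Var(X) + (-4)^2*Var(Y)
= 25*11 + 16*6 = 371

371


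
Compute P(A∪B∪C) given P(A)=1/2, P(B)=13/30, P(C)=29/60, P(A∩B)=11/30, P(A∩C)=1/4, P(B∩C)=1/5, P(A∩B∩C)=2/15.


P(A∪B∪C) = P(A)+P(B)+P(C) - P(AB)-P(AC)-P(BC) + P(ABC)
= 1/2+13/30+29/60 - 11/30-1/4-1/5 + 2/15
= 11/15

11/15


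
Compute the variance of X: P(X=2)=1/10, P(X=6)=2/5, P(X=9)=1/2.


E[X] = 71/10, E[X^2] = 553/10
Var(X) = E[X^2] - (E[X])^2 = 553/10 - (71/10)^2 = 489/100

489/100


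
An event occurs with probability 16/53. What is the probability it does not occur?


P(A') = 1 - P(A) = 1 - 16/53 = 37/53

37/53


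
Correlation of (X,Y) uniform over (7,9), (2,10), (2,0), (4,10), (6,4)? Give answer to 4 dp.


Cov(X,Y) = 1.6800, Var(X) = 4.1600, Var(Y) = 15.8400
rho = Cov/(sqrt(VarX)*sqrt(VarY)) = 0.2070

0.2070


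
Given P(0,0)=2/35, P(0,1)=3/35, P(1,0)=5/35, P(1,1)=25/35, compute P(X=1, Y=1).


Read from table: P(X=1, Y=1) = 25/35 = 5/7

5/7


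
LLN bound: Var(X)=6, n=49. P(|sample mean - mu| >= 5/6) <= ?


Var(Xbar) = Var(X)/n = 6/49
Chebyshev: P(|Xbar-mu| >= 5/6) <= Var(Xbar)/(5/6)^2 = (6/49)/(25/36) = 216/1225

216/1225


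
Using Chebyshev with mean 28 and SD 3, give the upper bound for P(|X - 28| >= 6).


k = 6/3 = 2
Chebyshev: P(|X-mu| >= k*sigma) <= 1/k^2 = 1/2^2 = 1/4

1/4


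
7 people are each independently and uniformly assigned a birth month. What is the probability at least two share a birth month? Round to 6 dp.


P(all different) = prod((12-i)/12 for i=0..6) = 0.111400
P(at least one match) = 1 - 0.111400 = 0.888600

0.888600


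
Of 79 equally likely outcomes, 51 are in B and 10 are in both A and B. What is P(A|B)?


P(A|B) = P(A∩B)/P(B) = (10/79)/(51/79) = 10/51

10/51


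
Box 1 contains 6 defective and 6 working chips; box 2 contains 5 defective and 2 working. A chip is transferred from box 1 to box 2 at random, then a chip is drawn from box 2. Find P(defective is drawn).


P(transfer defective) = 6/12 = 1/2; P(transfer working) = 1/2
If defective transferred: Urn II has 6 defective of 8, so P(defective|defective moved) = 3/4
If working transferred: Urn II has 5 defective of 8, so P(defective|working moved) = 5/8
By total probability: P(defective) = 1/2*3/4 + 1/2*5/8 = 11/16

11/16


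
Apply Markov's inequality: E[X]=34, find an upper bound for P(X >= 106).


Markov: P(X >= a) <= E[X]/a
P(X >= 106) <= 34/106 = 17/53

17/53


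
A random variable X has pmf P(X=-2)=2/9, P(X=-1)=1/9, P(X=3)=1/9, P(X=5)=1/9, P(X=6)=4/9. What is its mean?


E[X] = sum(x * P(x))
= -2*2/9 - 1*1/9 + 3*1/9 + 5*1/9 + 6*4/9
= 3

3


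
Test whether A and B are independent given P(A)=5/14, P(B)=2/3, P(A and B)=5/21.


P(A)*P(B) = 5/14*2/3 = 5/21
P(A∩B) = 5/21, which equals P(A)P(B), so independent

Yes, A and B are independent


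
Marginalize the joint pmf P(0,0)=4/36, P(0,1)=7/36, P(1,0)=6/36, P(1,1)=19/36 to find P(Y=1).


P(Y=1) = P(0,1)+P(1,1) = 7/36 + 19/36 = 26/36 = 13/18

13/18


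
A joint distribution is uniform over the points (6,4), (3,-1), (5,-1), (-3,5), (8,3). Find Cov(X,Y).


E[X]=19/5, E[Y]=2, E[XY]=5
Cov(X,Y) = E[XY] - E[X]E[Y] = 5 - 19/5*2 = -13/5

-13/5


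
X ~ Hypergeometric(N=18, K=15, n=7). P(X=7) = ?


P(X=7) = C(15,7)*C(3,0) / C(18,7)
= 6435*1 / 31824
= 6435/31824 = 55/272

55/272


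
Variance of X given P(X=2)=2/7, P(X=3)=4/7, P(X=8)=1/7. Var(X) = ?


E[X] = 24/7, E[X^2] = 108/7
Var(X) = E[X^2] - (E[X])^2 = 108/7 - (24/7)^2 = 180/49

180/49


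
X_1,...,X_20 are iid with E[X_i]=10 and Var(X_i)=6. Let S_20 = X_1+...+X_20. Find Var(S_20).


By independence, Var(S_n) = n*Var(X_1) = 20*6 = 120

120


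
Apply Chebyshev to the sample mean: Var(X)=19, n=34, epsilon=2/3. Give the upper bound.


Var(Xbar) = Var(X)/n = 19/34
Chebyshev: P(|Xbar-mu| >= 2/3) <= Var(Xbar)/(2/3)^2 = (19/34)/(4/9) = 171/136
Bound exceeds 1, so trivial bound: 1

1


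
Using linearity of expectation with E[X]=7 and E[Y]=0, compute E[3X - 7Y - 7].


E[3X - 7Y - 7] = 3*E[X] - 7*E[Y] - 7
= (3)*(7) + (-7)*(0) + (-7)
= 21 + 0 - 7 = 14

14


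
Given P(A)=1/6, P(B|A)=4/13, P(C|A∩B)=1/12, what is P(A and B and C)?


P(A∩B∩C) = P(A) * P(B|A) * P(C|A∩B)
= 1/6 * 4/13 * 1/12
= 2/39 * 1/12 = 1/234

1/234


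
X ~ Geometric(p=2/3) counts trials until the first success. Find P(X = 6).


P(X=6) = (1-p)^5 * p = (1/3)^5 * 2/3
= 1/243 * 2/3 = 2/729

2/729


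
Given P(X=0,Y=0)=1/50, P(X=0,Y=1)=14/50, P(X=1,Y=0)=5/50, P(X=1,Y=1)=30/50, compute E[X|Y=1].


P(Y=1) = 44/50
E[X|Y=1] = (0*14 + 1*30)/44 = 30/44 = 15/22

15/22


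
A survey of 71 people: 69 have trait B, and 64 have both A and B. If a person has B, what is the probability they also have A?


P(A|B) = P(A∩B)/P(B) = (64/71)/(69/71) = 64/69

64/69


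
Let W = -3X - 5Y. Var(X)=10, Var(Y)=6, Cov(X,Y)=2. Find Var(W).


Var(-3X - 5Y) = (-3)^2*Var(X) + (-5)^2*Var(Y) + 2*(-3)*(-5)*Cov(X,Y)
= 9*10 + 25*6 + 30*2
= 90 + 150 + 60 = 300

300


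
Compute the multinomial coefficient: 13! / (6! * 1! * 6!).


13! = 6227020800
Denominator: 6!=720 * 1!=1 * 6!=720
Coefficient = 6227020800 / 518400 = 12012

12012


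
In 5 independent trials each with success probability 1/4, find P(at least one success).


P(at least one) = 1 - P(none)
P(none) = (1 - 1/4)^5 = (3/4)^5 = 243/1024
P(at least one) = 1 - 243/1024 = 781/1024

781/1024


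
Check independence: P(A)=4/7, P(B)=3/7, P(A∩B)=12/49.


P(A)*P(B) = 4/7*3/7 = 12/49
P(A∩B) = 12/49, which equals P(A)P(B), so independent

Yes, A and B are independent


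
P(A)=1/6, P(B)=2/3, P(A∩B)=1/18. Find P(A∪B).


P(A∪B) = P(A) + P(B) - P(A∩B)
= 1/6 + 2/3 - 1/18 = 7/9

7/9


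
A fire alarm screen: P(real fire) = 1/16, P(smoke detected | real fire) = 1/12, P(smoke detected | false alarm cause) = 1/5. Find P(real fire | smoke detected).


P(A) = P(A|B)P(B) + P(A|B')P(B') = 1/12*1/16 + 1/5*15/16 = 37/192
P(B|A) = P(A|B)P(B)/P(A) = (1/192)/(37/192) = 1/37

1/37


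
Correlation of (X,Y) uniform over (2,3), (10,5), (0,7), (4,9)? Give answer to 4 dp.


Cov(X,Y) = -1.0000, Var(X) = 14.0000, Var(Y) = 5.0000
rho = Cov/(sqrt(VarX)*sqrt(VarY)) = -0.1195

-0.1195


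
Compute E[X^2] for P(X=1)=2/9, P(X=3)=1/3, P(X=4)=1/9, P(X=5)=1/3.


E[X^2] = sum(g(x)*P(x))
= 1*2/9 + 9*1/3 + 16*1/9 + 25*1/3
= 40/3

40/3


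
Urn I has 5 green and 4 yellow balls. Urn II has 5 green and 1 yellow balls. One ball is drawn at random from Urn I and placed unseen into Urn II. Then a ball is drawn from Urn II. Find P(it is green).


P(transfer green) = 5/9; P(transfer yellow) = 4/9
If green transferred: Urn II has 6 green of 7, so P(green|green moved) = 6/7
If yellow transferred: Urn II has 5 green of 7, so P(green|yellow moved) = 5/7
By total probability: P(green) = 5/9*6/7 + 4/9*5/7 = 50/63

50/63


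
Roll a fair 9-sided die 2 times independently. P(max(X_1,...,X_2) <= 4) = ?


P(max <= 4) = P(all X_i <= 4) = (P(X_1 <= 4))^2
= (4/9)^2 = 16/81

16/81


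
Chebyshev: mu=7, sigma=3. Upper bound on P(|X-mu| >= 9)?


k = 9/3 = 3
Chebyshev: P(|X-mu| >= k*sigma) <= 1/k^2 = 1/3^2 = 1/9

1/9


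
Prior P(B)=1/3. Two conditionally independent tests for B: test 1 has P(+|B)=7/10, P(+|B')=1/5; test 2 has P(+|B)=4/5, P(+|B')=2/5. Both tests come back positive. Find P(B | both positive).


After test 1: P(+) = 7/10*1/3 + 1/5*2/3 = 11/30
P(B|+) = (7/30)/(11/30) = 7/11
After test 2 (use post1 as new prior): P(+) = 4/5*7/11 + 2/5*4/11 = 36/55
P(B|+,+) = (28/55)/(36/55) = 7/9

7/9


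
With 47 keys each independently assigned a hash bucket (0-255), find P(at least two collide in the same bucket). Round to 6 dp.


P(all different) = prod((256-i)/256 for i=0..46) = 0.011060
P(at least one match) = 1 - 0.011060 = 0.988940

0.988940


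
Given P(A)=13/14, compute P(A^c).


P(A') = 1 - P(A) = 1 - 13/14 = 1/14

1/14


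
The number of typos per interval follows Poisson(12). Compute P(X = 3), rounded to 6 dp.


P(X=3) = e^(-12) * 12^3 / 3!
≈ 0.000006144212353 * 1728 / 6
≈ 0.001770

0.001770


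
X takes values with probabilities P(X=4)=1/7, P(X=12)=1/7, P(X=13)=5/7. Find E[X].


E[X] = sum(x * P(x))
= 4*1/7 + 12*1/7 + 13*5/7
= 81/7

81/7


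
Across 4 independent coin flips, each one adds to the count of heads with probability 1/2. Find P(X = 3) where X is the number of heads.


P(X=3) = C(4,3) * p^3 * (1-p)^1
= 4 * 1/8 * 1/2
= 1/4

1/4


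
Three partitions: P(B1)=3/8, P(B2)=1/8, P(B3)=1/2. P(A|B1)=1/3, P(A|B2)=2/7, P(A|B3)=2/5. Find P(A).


P(A) = P(A|B1)P(B1) + P(A|B2)P(B2) + P(A|B3)P(B3)
= 1/3*3/8 + 2/7*1/8 + 2/5*1/2
= 1/8 + 1/28 + 1/5 = 101/280

101/280


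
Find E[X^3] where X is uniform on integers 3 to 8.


E[X^3] = (1/6) * sum(x^3 for x=3..8)
= 1287/6 = 429/2

429/2


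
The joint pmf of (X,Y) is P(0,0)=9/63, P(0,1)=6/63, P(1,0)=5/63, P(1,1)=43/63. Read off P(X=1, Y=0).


Read from table: P(X=1, Y=0) = 5/63

5/63


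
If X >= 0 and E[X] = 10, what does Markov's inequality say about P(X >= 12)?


Markov: P(X >= a) <= E[X]/a
P(X >= 12) <= 10/12 = 5/6

5/6


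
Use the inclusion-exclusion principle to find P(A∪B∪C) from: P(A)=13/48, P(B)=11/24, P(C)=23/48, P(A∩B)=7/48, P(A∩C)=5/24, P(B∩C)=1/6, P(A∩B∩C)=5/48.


P(A∪B∪C) = P(A)+P(B)+P(C) - P(AB)-P(AC)-P(BC) + P(ABC)
= 13/48+11/24+23/48 - 7/48-5/24-1/6 + 5/48
= 19/24

19/24


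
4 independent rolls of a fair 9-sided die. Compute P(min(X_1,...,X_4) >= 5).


P(min >= 5) = P(all X_i >= 5) = (P(X_1 >= 5))^4
= (5/9)^4 = 625/6561

625/6561


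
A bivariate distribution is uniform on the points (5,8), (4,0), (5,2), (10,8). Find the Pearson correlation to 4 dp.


Cov(X,Y) = 5.5000, Var(X) = 5.5000, Var(Y) = 12.7500
rho = Cov/(sqrt(VarX)*sqrt(VarY)) = 0.6568

0.6568


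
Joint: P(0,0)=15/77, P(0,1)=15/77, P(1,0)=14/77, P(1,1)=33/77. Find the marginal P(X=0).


P(X=0) = P(0,0)+P(0,1) = 15/77 + 15/77 = 30/77

30/77


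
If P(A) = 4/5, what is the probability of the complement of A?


P(A') = 1 - P(A) = 1 - 4/5 = 1/5

1/5


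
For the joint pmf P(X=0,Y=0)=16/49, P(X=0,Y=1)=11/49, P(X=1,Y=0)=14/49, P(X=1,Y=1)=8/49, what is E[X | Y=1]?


P(Y=1) = 19/49
E[X|Y=1] = (0*11 + 1*8)/19 = 8/19

8/19


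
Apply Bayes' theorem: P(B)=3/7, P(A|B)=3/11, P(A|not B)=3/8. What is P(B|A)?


P(A) = P(A|B)P(B) + P(A|B')P(B') = 3/11*3/7 + 3/8*4/7 = 51/154
P(B|A) = P(A|B)P(B)/P(A) = (9/77)/(51/154) = 6/17

6/17


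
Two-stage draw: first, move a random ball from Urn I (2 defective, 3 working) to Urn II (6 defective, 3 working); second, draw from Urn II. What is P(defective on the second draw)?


P(transfer defective) = 2/5; P(transfer working) = 3/5
If defective transferred: Urn II has 7 defective of 10, so P(defective|defective moved) = 7/10
If working transferred: Urn II has 6 defective of 10, so P(defective|working moved) = 3/5
By total probability: P(defective) = 2/5*7/10 + 3/5*3/5 = 16/25

16/25


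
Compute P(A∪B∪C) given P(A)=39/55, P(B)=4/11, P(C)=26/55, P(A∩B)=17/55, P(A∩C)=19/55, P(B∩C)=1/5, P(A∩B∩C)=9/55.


P(A∪B∪C) = P(A)+P(B)+P(C) - P(AB)-P(AC)-P(BC) + P(ABC)
= 39/55+4/11+26/55 - 17/55-19/55-1/5 + 9/55
= 47/55

47/55


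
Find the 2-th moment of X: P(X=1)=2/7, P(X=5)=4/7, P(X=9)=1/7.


E[X^2] = sum(x^2 * P(x))
= 1*2/7 + 25*4/7 + 81*1/7
= 183/7

183/7


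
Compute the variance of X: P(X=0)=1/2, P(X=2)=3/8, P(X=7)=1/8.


E[X] = 13/8, E[X^2] = 61/8
Var(X) = E[X^2] - (E[X])^2 = 61/8 - (13/8)^2 = 319/64

319/64


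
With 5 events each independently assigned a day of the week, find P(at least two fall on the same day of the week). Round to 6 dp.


P(all different) = prod((7-i)/7 for i=0..4) = 0.149938
P(at least one match) = 1 - 0.149938 = 0.850062

0.850062


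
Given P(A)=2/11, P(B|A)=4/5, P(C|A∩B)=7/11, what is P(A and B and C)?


P(A∩B∩C) = P(A) * P(B|A) * P(C|A∩B)
= 2/11 * 4/5 * 7/11
= 8/55 * 7/11 = 56/605

56/605


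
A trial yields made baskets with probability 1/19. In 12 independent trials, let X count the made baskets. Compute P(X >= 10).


P(X>=10) = P(X=10) + P(X=11) + P(X=12)
= 21384/2213314919066161 + 216/2213314919066161 + 1/2213314919066161
= 21601/2213314919066161

21601/2213314919066161


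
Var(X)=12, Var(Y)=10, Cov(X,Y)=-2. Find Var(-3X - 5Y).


Var(-3X - 5Y) = (-3)^2*Var(X) + (-5)^2*Var(Y) + 2*(-3)*(-5)*Cov(X,Y)
= 9*12 + 25*10 + 30*(-2)
= 108 + 250 - 60 = 298

298


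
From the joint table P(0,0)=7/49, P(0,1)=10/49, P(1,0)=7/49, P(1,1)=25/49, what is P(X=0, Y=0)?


Read from table: P(X=0, Y=0) = 7/49 = 1/7

1/7


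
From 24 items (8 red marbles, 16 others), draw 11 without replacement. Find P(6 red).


P(X=6) = C(8,6)*C(16,5) / C(24,11)
= 28*4368 / 2496144
= 122304/2496144 = 364/7429

364/7429


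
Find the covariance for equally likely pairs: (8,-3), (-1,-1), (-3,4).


E[X]=4/3, E[Y]=0, E[XY]=-35/3
Cov(X,Y) = E[XY] - E[X]E[Y] = -35/3 - 4/3*0 = -35/3

-35/3


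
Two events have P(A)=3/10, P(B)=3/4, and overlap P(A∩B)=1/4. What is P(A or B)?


P(A∪B) = P(A) + P(B) - P(A∩B)
= 3/10 + 3/4 - 1/4 = 4/5

4/5


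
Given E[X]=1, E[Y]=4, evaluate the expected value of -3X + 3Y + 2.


E[-3X + 3Y + 2] = -3*E[X] + 3*E[Y] + 2
= (-3)*(1) + (3)*(4) + (2)
= -3 + 12 + 2 = 11

11


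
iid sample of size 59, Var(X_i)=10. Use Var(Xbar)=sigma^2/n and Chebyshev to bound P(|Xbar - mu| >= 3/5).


Var(Xbar) = Var(X)/n = 10/59
Chebyshev: P(|Xbar-mu| >= 3/5) <= Var(Xbar)/(3/5)^2 = (10/59)/(9/25) = 250/531

250/531


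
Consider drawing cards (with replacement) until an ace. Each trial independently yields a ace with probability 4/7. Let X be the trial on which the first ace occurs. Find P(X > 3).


P(X > 3) = P(first 3 trials all fail) = (1-p)^3 = (3/7)^3 = 27/343

27/343


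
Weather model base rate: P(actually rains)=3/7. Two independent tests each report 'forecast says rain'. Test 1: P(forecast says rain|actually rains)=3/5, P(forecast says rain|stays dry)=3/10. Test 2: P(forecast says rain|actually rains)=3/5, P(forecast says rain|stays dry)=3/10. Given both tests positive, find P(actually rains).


After test 1: P(+) = 3/5*3/7 + 3/10*4/7 = 3/7
P(B|+) = (9/35)/(3/7) = 3/5
After test 2 (use post1 as new prior): P(+) = 3/5*3/5 + 3/10*2/5 = 12/25
P(B|+,+) = (9/25)/(12/25) = 3/4

3/4


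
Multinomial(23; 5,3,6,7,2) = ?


23! = 25852016738884976640000
Denominator: 5!=120 * 3!=6 * 6!=720 * 7!=5040 * 2!=2
Coefficient = 25852016738884976640000 / 5225472000 = 4947307485120

4947307485120


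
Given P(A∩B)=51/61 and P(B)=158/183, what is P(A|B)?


P(A|B) = P(A∩B)/P(B) = (153/183)/(158/183) = 153/158

153/158


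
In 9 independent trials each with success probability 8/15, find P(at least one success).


P(at least one) = 1 - P(none)
P(none) = (1 - 8/15)^9 = (7/15)^9 = 40353607/38443359375
P(at least one) = 1 - 40353607/38443359375 = 38403005768/38443359375

38403005768/38443359375


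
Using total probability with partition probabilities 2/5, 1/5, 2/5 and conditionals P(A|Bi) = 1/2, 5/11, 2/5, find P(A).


P(A) = P(A|B1)P(B1) + P(A|B2)P(B2) + P(A|B3)P(B3)
= 1/2*2/5 + 5/11*1/5 + 2/5*2/5
= 1/5 + 1/11 + 4/25 = 124/275

124/275


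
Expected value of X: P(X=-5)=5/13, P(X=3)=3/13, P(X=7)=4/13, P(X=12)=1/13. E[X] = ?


E[X] = sum(x * P(x))
= -5*5/13 + 3*3/13 + 7*4/13 + 12*1/13
= 24/13

24/13


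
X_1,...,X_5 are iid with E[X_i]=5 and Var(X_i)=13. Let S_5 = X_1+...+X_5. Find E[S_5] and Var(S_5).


E[S_n] = n*mu = 5*5 = 25
Var(S_n) = n*sigma^2 = 5*13 = 65

E[S_5]=25, Var(S_5)=65


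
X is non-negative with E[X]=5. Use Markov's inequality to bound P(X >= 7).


Markov: P(X >= a) <= E[X]/a
P(X >= 7) <= 5/7

5/7


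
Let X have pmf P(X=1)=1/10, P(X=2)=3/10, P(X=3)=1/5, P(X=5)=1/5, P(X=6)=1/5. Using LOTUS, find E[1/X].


E[1/X] = sum(g(x)*P(x))
= 1*1/10 + 1/2*3/10 + 1/3*1/5 + 1/5*1/5 + 1/6*1/5
= 39/100

39/100


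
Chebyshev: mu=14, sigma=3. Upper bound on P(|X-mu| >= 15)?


k = 15/3 = 5
Chebyshev: P(|X-mu| >= k*sigma) <= 1/k^2 = 1/5^2 = 1/25

1/25


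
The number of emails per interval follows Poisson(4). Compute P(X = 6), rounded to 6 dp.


P(X=6) = e^(-4) * 4^6 / 6!
≈ 0.01831563889 * 4096 / 720
≈ 0.104196

0.104196


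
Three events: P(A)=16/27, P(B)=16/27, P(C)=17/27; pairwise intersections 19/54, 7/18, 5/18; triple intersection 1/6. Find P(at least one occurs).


P(A∪B∪C) = P(A)+P(B)+P(C) - P(AB)-P(AC)-P(BC) + P(ABC)
= 16/27+16/27+17/27 - 19/54-7/18-5/18 + 1/6
= 26/27

26/27


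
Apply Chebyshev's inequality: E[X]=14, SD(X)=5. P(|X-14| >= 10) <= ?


k = 10/5 = 2
Chebyshev: P(|X-mu| >= k*sigma) <= 1/k^2 = 1/2^2 = 1/4

1/4


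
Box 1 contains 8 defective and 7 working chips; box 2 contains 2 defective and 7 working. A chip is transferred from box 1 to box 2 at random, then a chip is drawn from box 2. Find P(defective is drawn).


P(transfer defective) = 8/15; P(transfer working) = 7/15
If defective transferred: Urn II has 3 defective of 10, so P(defective|defective moved) = 3/10
If working transferred: Urn II has 2 defective of 10, so P(defective|working moved) = 1/5
By total probability: P(defective) = 8/15*3/10 + 7/15*1/5 = 19/75

19/75


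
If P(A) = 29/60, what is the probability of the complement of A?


P(A') = 1 - P(A) = 1 - 29/60 = 31/60

31/60


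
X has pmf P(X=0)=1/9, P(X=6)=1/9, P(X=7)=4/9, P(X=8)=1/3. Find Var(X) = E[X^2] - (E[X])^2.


E[X] = 58/9, E[X^2] = 424/9
Var(X) = E[X^2] - (E[X])^2 = 424/9 - (58/9)^2 = 452/81

452/81


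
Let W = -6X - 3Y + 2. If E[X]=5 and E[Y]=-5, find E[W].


E[-6X - 3Y + 2] = -6*E[X] - 3*E[Y] + 2
= (-6)*(5) + (-3)*(-5) + (2)
= -30 + 15 + 2 = -13

-13


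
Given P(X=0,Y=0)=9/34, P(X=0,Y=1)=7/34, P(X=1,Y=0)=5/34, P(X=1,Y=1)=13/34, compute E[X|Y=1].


P(Y=1) = 20/34
E[X|Y=1] = (0*7 + 1*13)/20 = 13/20

13/20


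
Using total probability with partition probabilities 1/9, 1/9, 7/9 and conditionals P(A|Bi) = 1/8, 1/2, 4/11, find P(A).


P(A) = P(A|B1)P(B1) + P(A|B2)P(B2) + P(A|B3)P(B3)
= 1/8*1/9 + 1/2*1/9 + 4/11*7/9
= 1/72 + 1/18 + 28/99 = 31/88

31/88


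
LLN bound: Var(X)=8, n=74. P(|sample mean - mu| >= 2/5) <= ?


Var(Xbar) = Var(X)/n = 8/74
Chebyshev: P(|Xbar-mu| >= 2/5) <= Var(Xbar)/(2/5)^2 = (4/37)/(4/25) = 25/37

25/37


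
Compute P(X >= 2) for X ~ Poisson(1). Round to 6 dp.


P(X>=2) = 1 - P(X<=1) = 1 - (e^(-1)*1^0/0! + e^(-1)*1^1/1!)
≈ 1 - (0.3678794412 + 0.3678794412)
= 1 - 0.7357588824 = 0.2642411176
≈ 0.264241

0.264241


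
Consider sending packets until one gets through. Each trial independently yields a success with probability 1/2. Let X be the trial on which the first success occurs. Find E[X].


For geometric (trials until first success), E[X] = 1/p = 1/(1/2) = 2

2


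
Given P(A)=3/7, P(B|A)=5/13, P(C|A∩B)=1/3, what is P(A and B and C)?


P(A∩B∩C) = P(A) * P(B|A) * P(C|A∩B)
= 3/7 * 5/13 * 1/3
= 15/91 * 1/3 = 5/91

5/91


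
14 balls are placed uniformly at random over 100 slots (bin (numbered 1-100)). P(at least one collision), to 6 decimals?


P(all different) = prod((100-i)/100 for i=0..13) = 0.385214
P(at least one match) = 1 - 0.385214 = 0.614786

0.614786


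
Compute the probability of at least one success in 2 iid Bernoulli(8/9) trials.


P(at least one) = 1 - P(none)
P(none) = (1 - 8/9)^2 = (1/9)^2 = 1/81
P(at least one) = 1 - 1/81 = 80/81

80/81


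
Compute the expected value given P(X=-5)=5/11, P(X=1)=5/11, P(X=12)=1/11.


E[X] = sum(x * P(x))
= -5*5/11 + 1*5/11 + 12*1/11
= -8/11

-8/11


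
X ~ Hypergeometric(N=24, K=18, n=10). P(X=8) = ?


P(X=8) = C(18,8)*C(6,2) / C(24,10)
= 43758*15 / 1961256
= 656370/1961256 = 585/1748

585/1748


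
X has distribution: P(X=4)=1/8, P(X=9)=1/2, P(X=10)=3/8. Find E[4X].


E[4X] = sum(g(x)*P(x))
= 16*1/8 + 36*1/2 + 40*3/8
= 35

35


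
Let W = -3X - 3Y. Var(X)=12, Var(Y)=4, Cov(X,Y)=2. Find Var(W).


Var(-3X - 3Y) = (-3)^2*Var(X) + (-3)^2*Var(Y) + 2*(-3)*(-3)*Cov(X,Y)
= 9*12 + 9*4 + 18*2
= 108 + 36 + 36 = 180

180


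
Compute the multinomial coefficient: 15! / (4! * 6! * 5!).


15! = 1307674368000
Denominator: 4!=24 * 6!=720 * 5!=120
Coefficient = 1307674368000 / 2073600 = 630630

630630


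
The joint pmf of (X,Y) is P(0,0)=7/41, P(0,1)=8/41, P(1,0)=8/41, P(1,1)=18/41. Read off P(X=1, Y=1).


Read from table: P(X=1, Y=1) = 18/41

18/41


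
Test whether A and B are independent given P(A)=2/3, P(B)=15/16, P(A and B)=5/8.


P(A)*P(B) = 2/3*15/16 = 5/8
P(A∩B) = 5/8, which equals P(A)P(B), so independent

Yes, A and B are independent


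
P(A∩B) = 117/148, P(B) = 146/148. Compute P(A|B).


P(A|B) = P(A∩B)/P(B) = (117/148)/(146/148) = 117/146

117/146


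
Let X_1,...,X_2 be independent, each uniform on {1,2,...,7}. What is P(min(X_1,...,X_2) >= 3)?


P(min >= 3) = P(all X_i >= 3) = (P(X_1 >= 3))^2
= (5/7)^2 = 25/49

25/49


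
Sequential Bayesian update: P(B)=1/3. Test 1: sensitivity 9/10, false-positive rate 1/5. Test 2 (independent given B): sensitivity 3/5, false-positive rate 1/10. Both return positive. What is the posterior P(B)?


After test 1: P(+) = 9/10*1/3 + 1/5*2/3 = 13/30
P(B|+) = (3/10)/(13/30) = 9/13
After test 2 (use post1 as new prior): P(+) = 3/5*9/13 + 1/10*4/13 = 29/65
P(B|+,+) = (27/65)/(29/65) = 27/29

27/29


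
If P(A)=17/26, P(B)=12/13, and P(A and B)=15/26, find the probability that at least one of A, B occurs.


P(A∪B) = P(A) + P(B) - P(A∩B)
= 17/26 + 12/13 - 15/26 = 1

1


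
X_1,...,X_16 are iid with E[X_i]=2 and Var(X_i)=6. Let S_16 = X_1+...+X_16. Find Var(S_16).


By independence, Var(S_n) = n*Var(X_1) = 16*6 = 96

96


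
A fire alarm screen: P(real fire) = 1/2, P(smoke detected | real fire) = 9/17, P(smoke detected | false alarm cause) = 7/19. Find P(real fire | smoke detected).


P(A) = P(A|B)P(B) + P(A|B')P(B') = 9/17*1/2 + 7/19*1/2 = 145/323
P(B|A) = P(A|B)P(B)/P(A) = (9/34)/(145/323) = 171/290

171/290


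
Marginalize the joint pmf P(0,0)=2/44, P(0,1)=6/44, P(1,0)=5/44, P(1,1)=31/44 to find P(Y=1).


P(Y=1) = P(0,1)+P(1,1) = 6/44 + 31/44 = 37/44

37/44


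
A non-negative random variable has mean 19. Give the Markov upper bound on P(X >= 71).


Markov: P(X >= a) <= E[X]/a
P(X >= 71) <= 19/71

19/71


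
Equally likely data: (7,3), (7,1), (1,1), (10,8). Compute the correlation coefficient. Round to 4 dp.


Cov(X,Y) = 6.9375, Var(X) = 10.6875, Var(Y) = 8.1875
rho = Cov/(sqrt(VarX)*sqrt(VarY)) = 0.7416

0.7416


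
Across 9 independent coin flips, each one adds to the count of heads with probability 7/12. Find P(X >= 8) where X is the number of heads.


P(X>=8) = P(X=8) + P(X=9)
= 28824005/573308928 + 40353607/5159780352
= 74942413/1289945088

74942413/1289945088


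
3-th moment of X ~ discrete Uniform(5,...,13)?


E[X^3] = (1/9) * sum(x^3 for x=5..13)
= 8181/9 = 909

909


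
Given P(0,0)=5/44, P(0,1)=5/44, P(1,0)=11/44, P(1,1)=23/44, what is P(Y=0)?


P(Y=0) = P(0,0)+P(1,0) = 5/44 + 11/44 = 16/44 = 4/11

4/11


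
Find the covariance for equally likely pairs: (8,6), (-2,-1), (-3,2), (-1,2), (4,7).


E[X]=6/5, E[Y]=16/5, E[XY]=14
Cov(X,Y) = E[XY] - E[X]E[Y] = 14 - 6/5*16/5 = 254/25

254/25


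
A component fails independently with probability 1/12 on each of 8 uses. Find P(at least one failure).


P(at least one) = 1 - P(none)
P(none) = (1 - 1/12)^8 = (11/12)^8 = 214358881/429981696
P(at least one) = 1 - 214358881/429981696 = 215622815/429981696

215622815/429981696


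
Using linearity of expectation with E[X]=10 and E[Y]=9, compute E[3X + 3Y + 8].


E[3X + 3Y + 8] = 3*E[X] + 3*E[Y] + 8
= (3)*(10) + (3)*(9) + (8)
= 30 + 27 + 8 = 65

65


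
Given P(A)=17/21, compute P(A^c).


P(A') = 1 - P(A) = 1 - 17/21 = 4/21

4/21


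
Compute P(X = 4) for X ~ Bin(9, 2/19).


P(X=4) = C(9,4) * p^4 * (1-p)^5
= 126 * 16/130321 * 1419857/2476099
= 2862431712/322687697779

2862431712/322687697779


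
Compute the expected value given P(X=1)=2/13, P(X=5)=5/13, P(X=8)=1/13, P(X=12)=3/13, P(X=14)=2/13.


E[X] = sum(x * P(x))
= 1*2/13 + 5*5/13 + 8*1/13 + 12*3/13 + 14*2/13
= 99/13

99/13


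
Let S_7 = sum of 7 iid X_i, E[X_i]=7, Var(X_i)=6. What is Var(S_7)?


By independence, Var(S_n) = n*Var(X_1) = 7*6 = 42

42


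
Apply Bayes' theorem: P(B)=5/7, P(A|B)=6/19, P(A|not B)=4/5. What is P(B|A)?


P(A) = P(A|B)P(B) + P(A|B')P(B') = 6/19*5/7 + 4/5*2/7 = 302/665
P(B|A) = P(A|B)P(B)/P(A) = (30/133)/(302/665) = 75/151

75/151


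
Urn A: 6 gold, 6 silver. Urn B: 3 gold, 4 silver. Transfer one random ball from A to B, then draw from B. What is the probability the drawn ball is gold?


P(transfer gold) = 6/12 = 1/2; P(transfer silver) = 1/2
If gold transferred: Urn II has 4 gold of 8, so P(gold|gold moved) = 1/2
If silver transferred: Urn II has 3 gold of 8, so P(gold|silver moved) = 3/8
By total probability: P(gold) = 1/2*1/2 + 1/2*3/8 = 7/16

7/16


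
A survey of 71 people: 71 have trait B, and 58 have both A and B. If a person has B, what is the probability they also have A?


P(A|B) = P(A∩B)/P(B) = (58/71)/(71/71) = 58/71

58/71


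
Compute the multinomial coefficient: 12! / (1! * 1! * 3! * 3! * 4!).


12! = 479001600
Denominator: 1!=1 * 1!=1 * 3!=6 * 3!=6 * 4!=24
Coefficient = 479001600 / 864 = 554400

554400


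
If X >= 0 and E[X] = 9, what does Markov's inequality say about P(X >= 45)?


Markov: P(X >= a) <= E[X]/a
P(X >= 45) <= 9/45 = 1/5

1/5


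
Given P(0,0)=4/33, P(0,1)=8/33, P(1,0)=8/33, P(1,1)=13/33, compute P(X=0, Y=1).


Read from table: P(X=0, Y=1) = 8/33

8/33


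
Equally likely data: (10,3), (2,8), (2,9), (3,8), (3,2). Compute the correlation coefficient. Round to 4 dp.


Cov(X,Y) = -5.2000, Var(X) = 9.2000, Var(Y) = 8.4000
rho = Cov/(sqrt(VarX)*sqrt(VarY)) = -0.5915

-0.5915


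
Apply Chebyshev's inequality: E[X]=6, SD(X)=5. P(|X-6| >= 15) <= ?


k = 15/5 = 3
Chebyshev: P(|X-mu| >= k*sigma) <= 1/k^2 = 1/3^2 = 1/9

1/9


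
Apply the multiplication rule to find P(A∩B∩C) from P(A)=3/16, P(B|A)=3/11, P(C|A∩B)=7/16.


P(A∩B∩C) = P(A) * P(B|A) * P(C|A∩B)
= 3/16 * 3/11 * 7/16
= 9/176 * 7/16 = 63/2816

63/2816


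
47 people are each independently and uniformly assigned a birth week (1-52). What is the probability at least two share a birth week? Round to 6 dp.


P(all different) = prod((52-i)/52 for i=0..46) = 0.000000
P(at least one match) = 1 - 0.000000 = 1.000000

1.000000


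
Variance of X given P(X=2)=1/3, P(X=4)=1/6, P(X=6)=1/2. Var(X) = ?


E[X] = 13/3, E[X^2] = 22
Var(X) = E[X^2] - (E[X])^2 = 22 - (13/3)^2 = 29/9

29/9


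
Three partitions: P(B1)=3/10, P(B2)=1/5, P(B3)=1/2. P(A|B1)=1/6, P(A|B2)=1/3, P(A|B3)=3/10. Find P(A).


P(A) = P(A|B1)P(B1) + P(A|B2)P(B2) + P(A|B3)P(B3)
= 1/6*3/10 + 1/3*1/5 + 3/10*1/2
= 1/20 + 1/15 + 3/20 = 4/15

4/15


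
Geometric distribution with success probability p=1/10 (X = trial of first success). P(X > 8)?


P(X > 8) = P(first 8 trials all fail) = (1-p)^8 = (9/10)^8 = 43046721/100000000

43046721/100000000


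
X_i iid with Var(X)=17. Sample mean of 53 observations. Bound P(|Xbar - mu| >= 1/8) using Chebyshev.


Var(Xbar) = Var(X)/n = 17/53
Chebyshev: P(|Xbar-mu| >= 1/8) <= Var(Xbar)/(1/8)^2 = (17/53)/(1/64) = 1088/53
Bound exceeds 1, so trivial bound: 1

1


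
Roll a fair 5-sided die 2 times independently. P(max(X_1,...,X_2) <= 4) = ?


P(max <= 4) = P(all X_i <= 4) = (P(X_1 <= 4))^2
= (4/5)^2 = 16/25

16/25


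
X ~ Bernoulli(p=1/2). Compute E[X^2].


For Bernoulli: X in {0,1}
E[X^2] = 0^2*(1-1/2) + 1^2*1/2 = 1/2

1/2


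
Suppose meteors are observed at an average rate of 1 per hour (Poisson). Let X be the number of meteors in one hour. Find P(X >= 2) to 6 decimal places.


P(X>=2) = 1 - P(X<=1) = 1 - (e^(-1)*1^0/0! + e^(-1)*1^1/1!)
≈ 1 - (0.3678794412 + 0.3678794412)
= 1 - 0.7357588824 = 0.2642411176
≈ 0.264241

0.264241


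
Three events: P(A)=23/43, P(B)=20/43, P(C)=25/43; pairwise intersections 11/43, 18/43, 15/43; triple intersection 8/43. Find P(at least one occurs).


P(A∪B∪C) = P(A)+P(B)+P(C) - P(AB)-P(AC)-P(BC) + P(ABC)
= 23/43+20/43+25/43 - 11/43-18/43-15/43 + 8/43
= 32/43

32/43


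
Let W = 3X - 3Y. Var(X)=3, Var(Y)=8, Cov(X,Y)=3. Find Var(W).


Var(3X - 3Y) = 3^2*Var(X) + (-3)^2*Var(Y) + 2*3*(-3)*Cov(X,Y)
= 9*3 + 9*8 - 18*3
= 27 + 72 - 54 = 45

45


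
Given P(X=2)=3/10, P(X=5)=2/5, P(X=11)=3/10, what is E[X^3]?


E[X^3] = sum(g(x)*P(x))
= 8*3/10 + 125*2/5 + 1331*3/10
= 4517/10

4517/10


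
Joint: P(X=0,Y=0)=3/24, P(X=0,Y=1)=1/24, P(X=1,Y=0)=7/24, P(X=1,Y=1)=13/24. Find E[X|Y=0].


P(Y=0) = 10/24
E[X|Y=0] = (0*3 + 1*7)/10 = 7/10

7/10


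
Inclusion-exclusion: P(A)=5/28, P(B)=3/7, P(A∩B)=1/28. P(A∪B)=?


P(A∪B) = P(A) + P(B) - P(A∩B)
= 5/28 + 3/7 - 1/28 = 4/7

4/7


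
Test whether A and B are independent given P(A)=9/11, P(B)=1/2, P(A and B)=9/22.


P(A)*P(B) = 9/11*1/2 = 9/22
P(A∩B) = 9/22, which equals P(A)P(B), so independent

Yes, A and B are independent


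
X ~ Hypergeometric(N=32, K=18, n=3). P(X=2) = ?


P(X=2) = C(18,2)*C(14,1) / C(32,3)
= 153*14 / 4960
= 2142/4960 = 1071/2480

1071/2480


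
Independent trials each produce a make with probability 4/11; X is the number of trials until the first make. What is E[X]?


For geometric (trials until first success), E[X] = 1/p = 1/(4/11) = 11/4

11/4


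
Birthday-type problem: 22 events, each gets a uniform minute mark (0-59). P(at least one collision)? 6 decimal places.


P(all different) = prod((60-i)/60 for i=0..21) = 0.012087
P(at least one match) = 1 - 0.012087 = 0.987913

0.987913


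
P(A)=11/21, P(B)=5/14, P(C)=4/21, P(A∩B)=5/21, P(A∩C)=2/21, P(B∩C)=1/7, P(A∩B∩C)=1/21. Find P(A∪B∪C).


P(A∪B∪C) = P(A)+P(B)+P(C) - P(AB)-P(AC)-P(BC) + P(ABC)
= 11/21+5/14+4/21 - 5/21-2/21-1/7 + 1/21
= 9/14

9/14


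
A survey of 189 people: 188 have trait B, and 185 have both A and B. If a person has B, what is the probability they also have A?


P(A|B) = P(A∩B)/P(B) = (185/189)/(188/189) = 185/188

185/188


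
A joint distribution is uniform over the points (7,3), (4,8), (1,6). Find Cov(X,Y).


E[X]=4, E[Y]=17/3, E[XY]=59/3
Cov(X,Y) = E[XY] - E[X]E[Y] = 59/3 - 4*17/3 = -3

-3


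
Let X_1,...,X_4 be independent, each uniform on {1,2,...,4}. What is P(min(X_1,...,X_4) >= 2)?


P(min >= 2) = P(all X_i >= 2) = (P(X_1 >= 2))^4
= (3/4)^4 = 81/256

81/256


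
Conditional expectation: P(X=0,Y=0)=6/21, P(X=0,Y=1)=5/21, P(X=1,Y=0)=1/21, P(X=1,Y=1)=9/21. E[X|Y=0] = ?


P(Y=0) = 7/21
E[X|Y=0] = (0*6 + 1*1)/7 = 1/7

1/7


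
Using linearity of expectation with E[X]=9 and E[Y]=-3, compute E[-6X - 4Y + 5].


E[-6X - 4Y + 5] = -6*E[X] - 4*E[Y] + 5
= (-6)*(9) + (-4)*(-3) + (5)
= -54 + 12 + 5 = -37

-37


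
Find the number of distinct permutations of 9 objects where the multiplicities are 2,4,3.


9! = 362880
Denominator: 2!=2 * 4!=24 * 3!=6
Coefficient = 362880 / 288 = 1260

1260


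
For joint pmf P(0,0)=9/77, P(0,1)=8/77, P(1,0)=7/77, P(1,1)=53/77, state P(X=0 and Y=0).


Read from table: P(X=0, Y=0) = 9/77

9/77


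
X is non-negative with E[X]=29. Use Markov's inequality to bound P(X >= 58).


Markov: P(X >= a) <= E[X]/a
P(X >= 58) <= 29/58 = 1/2

1/2


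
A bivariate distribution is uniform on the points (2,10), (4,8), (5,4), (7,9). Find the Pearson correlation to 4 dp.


Cov(X,Y) = -1.1250, Var(X) = 3.2500, Var(Y) = 5.1875
rho = Cov/(sqrt(VarX)*sqrt(VarY)) = -0.2740

-0.2740


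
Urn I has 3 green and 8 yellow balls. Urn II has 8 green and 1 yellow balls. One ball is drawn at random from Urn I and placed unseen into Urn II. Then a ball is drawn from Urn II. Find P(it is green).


P(transfer green) = 3/11; P(transfer yellow) = 8/11
If green transferred: Urn II has 9 green of 10, so P(green|green moved) = 9/10
If yellow transferred: Urn II has 8 green of 10, so P(green|yellow moved) = 4/5
By total probability: P(green) = 3/11*9/10 + 8/11*4/5 = 91/110

91/110


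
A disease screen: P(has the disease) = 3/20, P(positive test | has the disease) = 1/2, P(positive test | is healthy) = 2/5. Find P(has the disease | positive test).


P(A) = P(A|B)P(B) + P(A|B')P(B') = 1/2*3/20 + 2/5*17/20 = 83/200
P(B|A) = P(A|B)P(B)/P(A) = (3/40)/(83/200) = 15/83

15/83


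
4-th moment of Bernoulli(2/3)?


For Bernoulli: X in {0,1}
E[X^4] = 0^4*(1-2/3) + 1^4*2/3 = 2/3

2/3


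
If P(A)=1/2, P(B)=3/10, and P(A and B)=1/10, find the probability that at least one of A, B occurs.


P(A∪B) = P(A) + P(B) - P(A∩B)
= 1/2 + 3/10 - 1/10 = 7/10

7/10


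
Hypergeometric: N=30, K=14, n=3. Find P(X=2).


P(X=2) = C(14,2)*C(16,1) / C(30,3)
= 91*16 / 4060
= 1456/4060 = 52/145

52/145


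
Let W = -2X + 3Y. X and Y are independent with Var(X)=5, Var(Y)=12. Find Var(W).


Independence => Cov(X,Y)=0
Var(-2X + 3Y) = (-2)^2*Var(X) + 3^2*Var(Y)
= 4*5 + 9*12 = 128

128


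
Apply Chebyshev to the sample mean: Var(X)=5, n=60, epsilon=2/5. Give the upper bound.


Var(Xbar) = Var(X)/n = 5/60
Chebyshev: P(|Xbar-mu| >= 2/5) <= Var(Xbar)/(2/5)^2 = (1/12)/(4/25) = 25/48

25/48


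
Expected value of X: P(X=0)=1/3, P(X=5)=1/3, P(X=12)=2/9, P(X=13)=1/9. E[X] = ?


E[X] = sum(x * P(x))
= 0*1/3 + 5*1/3 + 12*2/9 + 13*1/9
= 52/9

52/9


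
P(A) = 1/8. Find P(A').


P(A') = 1 - P(A) = 1 - 1/8 = 7/8

7/8


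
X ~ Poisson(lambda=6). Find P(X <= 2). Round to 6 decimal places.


P(X<=2) = e^(-6)*6^0/0! + e^(-6)*6^1/1! + e^(-6)*6^2/2!
≈ 0.0024787522 + 0.0148725131 + 0.0446175392
= 0.0619688045
≈ 0.061969

0.061969


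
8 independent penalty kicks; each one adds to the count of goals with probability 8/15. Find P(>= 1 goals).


P(at least one) = 1 - P(none)
P(none) = (1 - 8/15)^8 = (7/15)^8 = 5764801/2562890625
P(at least one) = 1 - 5764801/2562890625 = 2557125824/2562890625

2557125824/2562890625


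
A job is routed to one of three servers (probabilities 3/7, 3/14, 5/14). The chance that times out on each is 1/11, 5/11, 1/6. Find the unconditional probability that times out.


P(A) = P(A|B1)P(B1) + P(A|B2)P(B2) + P(A|B3)P(B3)
= 1/11*3/7 + 5/11*3/14 + 1/6*5/14
= 3/77 + 15/154 + 5/84 = 181/924

181/924


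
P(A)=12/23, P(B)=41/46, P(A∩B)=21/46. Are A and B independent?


P(A)*P(B) = 12/23*41/46 = 246/529
P(A∩B) = 21/46 != 246/529, so not independent

No, A and B are not independent


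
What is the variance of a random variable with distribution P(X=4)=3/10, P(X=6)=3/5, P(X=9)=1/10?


E[X] = 57/10, E[X^2] = 69/2
Var(X) = E[X^2] - (E[X])^2 = 69/2 - (57/10)^2 = 201/100

201/100


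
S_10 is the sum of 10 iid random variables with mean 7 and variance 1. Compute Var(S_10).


By independence, Var(S_n) = n*Var(X_1) = 10*1 = 10

10


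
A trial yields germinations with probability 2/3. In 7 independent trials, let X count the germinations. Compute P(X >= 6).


P(X>=6) = P(X=6) + P(X=7)
= 448/2187 + 128/2187
= 64/243

64/243


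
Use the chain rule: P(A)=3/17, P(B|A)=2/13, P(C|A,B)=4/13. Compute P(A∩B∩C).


P(A∩B∩C) = P(A) * P(B|A) * P(C|A∩B)
= 3/17 * 2/13 * 4/13
= 6/221 * 4/13 = 24/2873

24/2873


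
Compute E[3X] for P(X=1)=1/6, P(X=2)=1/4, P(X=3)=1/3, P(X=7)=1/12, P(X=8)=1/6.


E[3X] = sum(g(x)*P(x))
= 3*1/6 + 6*1/4 + 9*1/3 + 21*1/12 + 24*1/6
= 43/4

43/4


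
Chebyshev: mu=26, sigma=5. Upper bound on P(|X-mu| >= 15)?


k = 15/5 = 3
Chebyshev: P(|X-mu| >= k*sigma) <= 1/k^2 = 1/3^2 = 1/9

1/9


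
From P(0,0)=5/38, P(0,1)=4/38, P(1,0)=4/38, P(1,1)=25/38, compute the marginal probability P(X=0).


P(X=0) = P(0,0)+P(0,1) = 5/38 + 4/38 = 9/38

9/38


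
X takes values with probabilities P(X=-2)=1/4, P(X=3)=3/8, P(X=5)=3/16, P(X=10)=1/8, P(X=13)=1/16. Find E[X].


E[X] = sum(x * P(x))
= -2*1/4 + 3*3/8 + 5*3/16 + 10*1/8 + 13*1/16
= 29/8

29/8


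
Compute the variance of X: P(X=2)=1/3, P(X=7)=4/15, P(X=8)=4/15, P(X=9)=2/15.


E[X] = 88/15, E[X^2] = 634/15
Var(X) = E[X^2] - (E[X])^2 = 634/15 - (88/15)^2 = 1766/225

1766/225
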